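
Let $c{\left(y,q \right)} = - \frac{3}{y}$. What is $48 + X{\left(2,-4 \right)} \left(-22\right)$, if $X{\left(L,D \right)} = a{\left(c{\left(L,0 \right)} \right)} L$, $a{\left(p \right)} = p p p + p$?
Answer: $\frac{525}{2} \approx 262.5$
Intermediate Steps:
$a{\left(p \right)} = p + p^{3}$ ($a{\left(p \right)} = p^{2} p + p = p^{3} + p = p + p^{3}$)
$X{\left(L,D \right)} = L \left(- \frac{27}{L^{3}} - \frac{3}{L}\right)$ ($X{\left(L,D \right)} = \left(- \frac{3}{L} + \left(- \frac{3}{L}\right)^{3}\right) L = \left(- \frac{3}{L} - \frac{27}{L^{3}}\right) L = \left(- \frac{27}{L^{3}} - \frac{3}{L}\right) L = L \left(- \frac{27}{L^{3}} - \frac{3}{L}\right)$)
$48 + X{\left(2,-4 \right)} \left(-22\right) = 48 + \left(-3 - \frac{27}{4}\right) \left(-22\right) = 48 - - \frac{429}{2} = 48 + \frac{429}{2} = \frac{525}{2}$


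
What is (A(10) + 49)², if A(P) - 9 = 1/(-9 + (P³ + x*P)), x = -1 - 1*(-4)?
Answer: 3506889961/1042441 ≈ 3364.1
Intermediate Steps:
x = 3 (x = -1 + 4 = 3)
A(P) = 9 + 1/(-9 + P³ + 3*P) (A(P) = 9 + 1/(-9 + (P³ + 3*P)) = 9 + 1/(-9 + P³ + 3*P))
(A(10) + 49)² = ((-80 + 9*10³ + 27*10)/(-9 + 10³ + 3*10) + 49)² = ((-80 + 9*1000 + 270)/(-9 + 1000 + 30) + 49)² = ((-80 + 9000 + 270)/1021 + 49)² = ((1/1021)*9190 + 49)² = (9190/1021 + 49)² = (59219/1021)² = 3506889961/1042441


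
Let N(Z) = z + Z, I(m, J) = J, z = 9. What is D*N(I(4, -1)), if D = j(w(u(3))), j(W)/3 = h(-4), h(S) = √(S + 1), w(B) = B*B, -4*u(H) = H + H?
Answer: 24*I*√3 ≈ 41.569*I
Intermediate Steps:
u(H) = -H/2 (u(H) = -(H + H)/4 = -H/2)
w(B) = B²
h(S) = √(1 + S)
N(Z) = 9 + Z
j(W) = 3*I*√3 (j(W) = 3*√(1 - 4) = 3*√(-3) = 3*(I*√3) = 3*I*√3)
D = 3*I*√3 ≈ 5.1962*I
D*N(I(4, -1)) = (3*I*√3)*(9 - 1) = (3*I*√3)*8 = 24*I*√3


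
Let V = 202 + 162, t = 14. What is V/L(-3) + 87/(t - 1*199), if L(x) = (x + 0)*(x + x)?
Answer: 32887/1665 ≈ 19.752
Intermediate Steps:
L(x) = 2*x**2 (L(x) = x*(2*x) = 2*x**2)
V = 364
V/L(-3) + 87/(t - 1*199) = 364/((2*(-3)**2)) + 87/(14 - 1*199) = 364/((2*9)) + 87/(14 - 199) = 364/18 + 87/(-185) = 364*(1/18) + 87*(-1/185) = 182/9 - 87/185 = 32887/1665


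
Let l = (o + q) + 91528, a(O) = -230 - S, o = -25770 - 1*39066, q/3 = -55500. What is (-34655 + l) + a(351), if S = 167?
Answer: -174860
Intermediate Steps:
q = -166500 (q = 3*(-55500) = -166500)
o = -64836 (o = -25770 - 39066 = -64836)
a(O) = -397 (a(O) = -230 - 1*167 = -230 - 167 = -397)
l = -139808 (l = (-64836 - 166500) + 91528 = -231336 + 91528 = -139808)
(-34655 + l) + a(351) = (-34655 - 139808) - 397 = -174463 - 397 = -174860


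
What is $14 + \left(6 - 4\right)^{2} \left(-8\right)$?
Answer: $-18$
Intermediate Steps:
$14 + \left(6 - 4\right)^{2} \left(-8\right) = 14 + 2^{2} \left(-8\right) = 14 + 4 \left(-8\right) = 14 - 32 = -18$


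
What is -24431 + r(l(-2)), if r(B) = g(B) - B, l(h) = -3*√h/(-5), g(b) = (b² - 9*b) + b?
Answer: -610793/25 - 27*I*√2/5 ≈ -24432.0 - 7.6368*I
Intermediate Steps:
g(b) = b² - 8*b
l(h) = 3*√h/5 (l(h) = -3*√h*(-⅕) = 3*√h/5)
r(B) = -B + B*(-8 + B) (r(B) = B*(-8 + B) - B = -B + B*(-8 + B))
-24431 + r(l(-2)) = -24431 + (3*√(-2)/5)*(-9 + 3*√(-2)/5) = -24431 + (3*(I*√2)/5)*(-9 + 3*(I*√2)/5) = -24431 + (3*I*√2/5)*(-9 + 3*I*√2/5) = -24431 + 3*I*√2*(-9 + 3*I*√2/5)/5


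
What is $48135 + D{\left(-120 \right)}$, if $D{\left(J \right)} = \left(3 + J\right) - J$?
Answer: $48138$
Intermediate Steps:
$D{\left(J \right)} = 3$
$48135 + D{\left(-120 \right)} = 48135 + 3 = 48138$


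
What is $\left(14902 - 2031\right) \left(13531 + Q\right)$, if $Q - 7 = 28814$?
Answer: $545112592$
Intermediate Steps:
$Q = 28821$ ($Q = 7 + 28814 = 28821$)
$\left(14902 - 2031\right) \left(13531 + Q\right) = \left(14902 - 2031\right) \left(13531 + 28821\right) = \left(14902 + \left(-23573 + 21542\right)\right) 42352 = \left(14902 - 2031\right) 42352 = 12871 \cdot 42352 = 545112592$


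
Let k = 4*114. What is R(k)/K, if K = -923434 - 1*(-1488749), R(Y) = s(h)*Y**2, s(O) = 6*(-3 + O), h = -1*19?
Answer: -27447552/565315 ≈ -48.553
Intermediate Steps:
k = 456
h = -19
s(O) = -18 + 6*O
R(Y) = -132*Y**2 (R(Y) = (-18 + 6*(-19))*Y**2 = (-18 - 114)*Y**2 = -132*Y**2)
K = 565315 (K = -923434 + 1488749 = 565315)
R(k)/K = -132*456**2/565315 = -132*207936*(1/565315) = -27447552*1/565315 = -27447552/565315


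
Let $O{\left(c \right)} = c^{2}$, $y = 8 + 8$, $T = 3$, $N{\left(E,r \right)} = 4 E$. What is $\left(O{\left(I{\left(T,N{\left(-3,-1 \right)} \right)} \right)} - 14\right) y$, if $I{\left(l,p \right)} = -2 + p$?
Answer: $2912$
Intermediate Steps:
$y = 16$
$\left(O{\left(I{\left(T,N{\left(-3,-1 \right)} \right)} \right)} - 14\right) y = \left(\left(-2 + 4 \left(-3\right)\right)^{2} - 14\right) 16 = \left(\left(-2 - 12\right)^{2} - 14\right) 16 = \left(\left(-14\right)^{2} - 14\right) 16 = \left(196 - 14\right) 16 = 182 \cdot 16 = 2912$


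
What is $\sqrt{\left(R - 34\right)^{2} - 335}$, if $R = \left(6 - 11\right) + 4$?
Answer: $\sqrt{890} \approx 29.833$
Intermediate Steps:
$R = -1$ ($R = -5 + 4 = -1$)
$\sqrt{\left(R - 34\right)^{2} - 335} = \sqrt{\left(-1 - 34\right)^{2} - 335} = \sqrt{\left(-35\right)^{2} - 335} = \sqrt{1225 - 335} = \sqrt{890}$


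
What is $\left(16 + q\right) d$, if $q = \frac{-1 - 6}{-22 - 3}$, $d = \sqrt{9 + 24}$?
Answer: $\frac{407 \sqrt{33}}{25} \approx 93.521$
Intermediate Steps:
$d = \sqrt{33} \approx 5.7446$
$q = \frac{7}{25}$ ($q = - \frac{7}{-25} = \left(-7\right) \left(- \frac{1}{25}\right) = \frac{7}{25} \approx 0.28$)
$\left(16 + q\right) d = \left(16 + \frac{7}{25}\right) \sqrt{33} = \frac{407 \sqrt{33}}{25}$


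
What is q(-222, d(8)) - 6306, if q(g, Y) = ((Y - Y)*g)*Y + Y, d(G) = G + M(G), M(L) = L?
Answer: -6290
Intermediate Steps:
d(G) = 2*G (d(G) = G + G = 2*G)
q(g, Y) = Y (q(g, Y) = (0*g)*Y + Y = 0*Y + Y = 0 + Y = Y)
q(-222, d(8)) - 6306 = 2*8 - 6306 = 16 - 6306 = -6290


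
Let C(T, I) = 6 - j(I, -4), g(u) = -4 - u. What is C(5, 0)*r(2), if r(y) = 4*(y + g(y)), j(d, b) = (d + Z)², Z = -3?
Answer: 48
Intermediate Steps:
j(d, b) = (-3 + d)² (j(d, b) = (d - 3)² = (-3 + d)²)
r(y) = -16 (r(y) = 4*(y + (-4 - y)) = 4*(-4) = -16)
C(T, I) = 6 - (-3 + I)²
C(5, 0)*r(2) = (6 - (-3 + 0)²)*(-16) = (6 - 1*(-3)²)*(-16) = (6 - 1*9)*(-16) = (6 - 9)*(-16) = -3*(-16) = 48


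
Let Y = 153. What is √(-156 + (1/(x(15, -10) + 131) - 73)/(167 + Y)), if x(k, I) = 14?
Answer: I*√52555134/580 ≈ 12.499*I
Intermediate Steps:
√(-156 + (1/(x(15, -10) + 131) - 73)/(167 + Y)) = √(-156 + (1/(14 + 131) - 73)/(167 + 153)) = √(-156 + (1/145 - 73)/320) = √(-156 + (1/145 - 73)*(1/320)) = √(-156 - 10584/145*1/320) = √(-156 - 1323/5800) = √(-906123/5800) = I*√52555134/580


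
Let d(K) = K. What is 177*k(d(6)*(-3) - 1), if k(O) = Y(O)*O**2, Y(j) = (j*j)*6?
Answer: 138400902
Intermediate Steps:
Y(j) = 6*j**2 (Y(j) = j**2*6 = 6*j**2)
k(O) = 6*O**4 (k(O) = (6*O**2)*O**2 = 6*O**4)
177*k(d(6)*(-3) - 1) = 177*(6*(6*(-3) - 1)**4) = 177*(6*(-18 - 1)**4) = 177*(6*(-19)**4) = 177*(6*130321) = 177*781926 = 138400902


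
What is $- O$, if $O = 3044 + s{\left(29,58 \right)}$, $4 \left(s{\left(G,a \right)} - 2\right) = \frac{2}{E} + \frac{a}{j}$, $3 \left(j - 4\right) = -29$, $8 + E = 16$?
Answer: $- \frac{827833}{272} \approx -3043.5$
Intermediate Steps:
$E = 8$ ($E = -8 + 16 = 8$)
$j = - \frac{17}{3}$ ($j = 4 + \frac{1}{3} \left(-29\right) = 4 - \frac{29}{3} = - \frac{17}{3} \approx -5.6667$)
$s{\left(G,a \right)} = \frac{33}{16} - \frac{3 a}{68}$ ($s{\left(G,a \right)} = 2 + \frac{\frac{2}{8} + \frac{a}{- \frac{17}{3}}}{4} = 2 + \frac{2 \cdot \frac{1}{8} + a \left(- \frac{3}{17}\right)}{4} = 2 + \frac{\frac{1}{4} - \frac{3 a}{17}}{4} = 2 - \left(- \frac{1}{16} + \frac{3 a}{68}\right) = \frac{33}{16} - \frac{3 a}{68}$)
$O = \frac{827833}{272}$ ($O = 3044 + \left(\frac{33}{16} - \frac{87}{34}\right) = 3044 - \frac{135}{272} = \frac{827833}{272} \approx 3043.5$)
$- O = \left(-1\right) \frac{827833}{272} = - \frac{827833}{272}$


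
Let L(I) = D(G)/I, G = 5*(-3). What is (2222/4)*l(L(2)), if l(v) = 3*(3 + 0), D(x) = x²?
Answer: 9999/2 ≈ 4999.5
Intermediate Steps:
G = -15
L(I) = 225/I (L(I) = (-15)²/I = 225/I)
l(v) = 9 (l(v) = 3*3 = 9)
(2222/4)*l(L(2)) = (2222/4)*9 = (2222*(¼))*9 = (1111/2)*9 = 9999/2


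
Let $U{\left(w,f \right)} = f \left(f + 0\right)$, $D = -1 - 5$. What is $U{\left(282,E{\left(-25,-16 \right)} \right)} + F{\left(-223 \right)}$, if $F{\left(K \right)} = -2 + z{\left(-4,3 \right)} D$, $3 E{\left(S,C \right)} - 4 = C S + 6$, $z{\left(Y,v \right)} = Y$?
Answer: $\frac{168298}{9} \approx 18700.0$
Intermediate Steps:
$D = -6$
$E{\left(S,C \right)} = \frac{10}{3} + \frac{C S}{3}$ ($E{\left(S,C \right)} = \frac{4}{3} + \frac{C S + 6}{3} = \frac{4}{3} + \frac{6 + C S}{3} = \frac{4}{3} + \left(2 + \frac{C S}{3}\right) = \frac{10}{3} + \frac{C S}{3}$)
$U{\left(w,f \right)} = f^{2}$ ($U{\left(w,f \right)} = f f = f^{2}$)
$F{\left(K \right)} = 22$ ($F{\left(K \right)} = -2 - -24 = -2 + 24 = 22$)
$U{\left(282,E{\left(-25,-16 \right)} \right)} + F{\left(-223 \right)} = \left(\frac{10}{3} + \frac{1}{3} \left(-16\right) \left(-25\right)\right)^{2} + 22 = \left(\frac{10}{3} + \frac{400}{3}\right)^{2} + 22 = \left(\frac{410}{3}\right)^{2} + 22 = \frac{168100}{9} + 22 = \frac{168298}{9}$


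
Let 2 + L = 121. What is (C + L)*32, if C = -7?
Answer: 3584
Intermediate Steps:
L = 119 (L = -2 + 121 = 119)
(C + L)*32 = (-7 + 119)*32 = 112*32 = 3584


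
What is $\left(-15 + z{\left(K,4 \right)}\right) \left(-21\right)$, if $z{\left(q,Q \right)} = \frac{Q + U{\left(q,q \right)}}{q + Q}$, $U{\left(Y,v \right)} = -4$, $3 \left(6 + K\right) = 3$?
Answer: $315$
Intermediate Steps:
$K = -5$ ($K = -6 + \frac{1}{3} \cdot 3 = -6 + 1 = -5$)
$z{\left(q,Q \right)} = \frac{-4 + Q}{Q + q}$ ($z{\left(q,Q \right)} = \frac{Q - 4}{q + Q} = \frac{-4 + Q}{Q + q}$)
$\left(-15 + z{\left(K,4 \right)}\right) \left(-21\right) = \left(-15 + \frac{-4 + 4}{4 - 5}\right) \left(-21\right) = \left(-15 + \frac{1}{-1} \cdot 0\right) \left(-21\right) = \left(-15 - 0\right) \left(-21\right) = \left(-15 + 0\right) \left(-21\right) = \left(-15\right) \left(-21\right) = 315$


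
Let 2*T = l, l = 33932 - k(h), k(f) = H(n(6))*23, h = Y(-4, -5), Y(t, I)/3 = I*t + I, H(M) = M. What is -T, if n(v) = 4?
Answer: -16920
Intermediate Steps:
Y(t, I) = 3*I + 3*I*t (Y(t, I) = 3*(I*t + I) = 3*(I + I*t) = 3*I + 3*I*t)
h = 45 (h = 3*(-5)*(1 - 4) = 3*(-5)*(-3) = 45)
k(f) = 92 (k(f) = 4*23 = 92)
l = 33840 (l = 33932 - 1*92 = 33932 - 92 = 33840)
T = 16920 (T = (½)*33840 = 16920)
-T = -1*16920 = -16920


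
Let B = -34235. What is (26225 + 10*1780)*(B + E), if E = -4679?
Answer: -1713188850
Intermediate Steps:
(26225 + 10*1780)*(B + E) = (26225 + 10*1780)*(-34235 - 4679) = (26225 + 17800)*(-38914) = 44025*(-38914) = -1713188850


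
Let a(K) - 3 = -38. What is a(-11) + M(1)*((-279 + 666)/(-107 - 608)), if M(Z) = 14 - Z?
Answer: -2312/55 ≈ -42.036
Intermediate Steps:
a(K) = -35 (a(K) = 3 - 38 = -35)
a(-11) + M(1)*((-279 + 666)/(-107 - 608)) = -35 + (14 - 1*1)*((-279 + 666)/(-107 - 608)) = -35 + (14 - 1)*(387/(-715)) = -35 + 13*(387*(-1/715)) = -35 + 13*(-387/715) = -35 - 387/55 = -2312/55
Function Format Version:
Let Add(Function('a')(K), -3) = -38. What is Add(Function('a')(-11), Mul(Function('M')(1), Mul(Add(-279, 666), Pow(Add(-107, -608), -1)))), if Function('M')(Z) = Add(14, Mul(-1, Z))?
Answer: Rational(-2312, 55) ≈ -42.036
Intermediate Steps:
Function('a')(K) = -35 (Function('a')(K) = Add(3, -38) = -35)
Add(Function('a')(-11), Mul(Function('M')(1), Mul(Add(-279, 666), Pow(Add(-107, -608), -1)))) = Add(-35, Mul(Add(14, Mul(-1, 1)), Mul(Add(-279, 666), Pow(Add(-107, -608), -1)))) = Add(-35, Mul(Add(14, -1), Mul(387, Pow(-715, -1)))) = Add(-35, Mul(13, Mul(387, Rational(-1, 715)))) = Add(-35, Mul(13, Rational(-387, 715))) = Add(-35, Rational(-387, 55)) = Rational(-2312, 55)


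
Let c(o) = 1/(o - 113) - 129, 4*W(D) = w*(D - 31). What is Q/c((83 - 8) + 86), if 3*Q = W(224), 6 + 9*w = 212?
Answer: -159032/55719 ≈ -2.8542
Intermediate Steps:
w = 206/9 (w = -⅔ + (⅑)*212 = -⅔ + 212/9 = 206/9 ≈ 22.889)
W(D) = -3193/18 + 103*D/18 (W(D) = (206*(D - 31)/9)/4 = (206*(-31 + D)/9)/4 = (-6386/9 + 206*D/9)/4 = -3193/18 + 103*D/18)
c(o) = -129 + 1/(-113 + o) (c(o) = 1/(-113 + o) - 129 = -129 + 1/(-113 + o))
Q = 19879/54 (Q = (-3193/18 + (103/18)*224)/3 = (-3193/18 + 11536/9)/3 = (⅓)*(19879/18) = 19879/54 ≈ 368.13)
Q/c((83 - 8) + 86) = 19879/(54*(((14578 - 129*((83 - 8) + 86))/(-113 + ((83 - 8) + 86))))) = 19879/(54*(((14578 - 129*(75 + 86))/(-113 + (75 + 86))))) = 19879/(54*(((14578 - 129*161)/(-113 + 161)))) = 19879/(54*(((14578 - 20769)/48))) = 19879/(54*(((1/48)*(-6191)))) = 19879/(54*(-6191/48)) = (19879/54)*(-48/6191) = -159032/55719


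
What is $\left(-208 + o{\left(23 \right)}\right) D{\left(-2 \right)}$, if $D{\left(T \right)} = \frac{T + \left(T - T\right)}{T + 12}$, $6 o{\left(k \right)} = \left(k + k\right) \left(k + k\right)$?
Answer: $- \frac{434}{15} \approx -28.933$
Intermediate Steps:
$o{\left(k \right)} = \frac{2 k^{2}}{3}$ ($o{\left(k \right)} = \frac{\left(k + k\right) \left(k + k\right)}{6} = \frac{2 k 2 k}{6} = \frac{4 k^{2}}{6} = \frac{2 k^{2}}{3}$)
$D{\left(T \right)} = \frac{T}{12 + T}$ ($D{\left(T \right)} = \frac{T + 0}{12 + T} = \frac{T}{12 + T}$)
$\left(-208 + o{\left(23 \right)}\right) D{\left(-2 \right)} = \left(-208 + \frac{2 \cdot 23^{2}}{3}\right) \left(- \frac{2}{12 - 2}\right) = \left(-208 + \frac{2}{3} \cdot 529\right) \left(- \frac{2}{10}\right) = \left(-208 + \frac{1058}{3}\right) \left(\left(-2\right) \frac{1}{10}\right) = \frac{434}{3} \left(- \frac{1}{5}\right) = - \frac{434}{15}$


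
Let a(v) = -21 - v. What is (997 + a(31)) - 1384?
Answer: -439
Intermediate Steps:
(997 + a(31)) - 1384 = (997 + (-21 - 1*31)) - 1384 = (997 + (-21 - 31)) - 1384 = (997 - 52) - 1384 = 945 - 1384 = -439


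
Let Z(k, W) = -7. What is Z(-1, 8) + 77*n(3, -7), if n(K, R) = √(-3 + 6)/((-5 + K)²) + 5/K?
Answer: 364/3 + 77*√3/4 ≈ 154.68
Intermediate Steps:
n(K, R) = 5/K + √3/(-5 + K)² (n(K, R) = √3/(-5 + K)² + 5/K = 5/K + √3/(-5 + K)²)
Z(-1, 8) + 77*n(3, -7) = -7 + 77*(5/3 + √3/(-5 + 3)²) = -7 + 77*(5*(⅓) + √3/(-2)²) = -7 + 77*(5/3 + √3*(¼)) = -7 + 77*(5/3 + √3/4) = -7 + (385/3 + 77*√3/4) = 364/3 + 77*√3/4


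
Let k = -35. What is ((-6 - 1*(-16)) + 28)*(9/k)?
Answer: -342/35 ≈ -9.7714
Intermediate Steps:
((-6 - 1*(-16)) + 28)*(9/k) = ((-6 - 1*(-16)) + 28)*(9/(-35)) = ((-6 + 16) + 28)*(9*(-1/35)) = (10 + 28)*(-9/35) = 38*(-9/35) = -342/35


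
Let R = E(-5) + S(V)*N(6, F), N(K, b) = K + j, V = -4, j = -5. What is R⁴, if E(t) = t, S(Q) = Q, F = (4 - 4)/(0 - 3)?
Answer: 6561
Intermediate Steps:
F = 0 (F = 0/(-3) = 0*(-⅓) = 0)
N(K, b) = -5 + K (N(K, b) = K - 5 = -5 + K)
R = -9 (R = -5 - 4*(-5 + 6) = -5 - 4*1 = -5 - 4 = -9)
R⁴ = (-9)⁴ = 6561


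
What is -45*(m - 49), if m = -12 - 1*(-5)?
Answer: 2520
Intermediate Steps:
m = -7 (m = -12 + 5 = -7)
-45*(m - 49) = -45*(-7 - 49) = -45*(-56) = 2520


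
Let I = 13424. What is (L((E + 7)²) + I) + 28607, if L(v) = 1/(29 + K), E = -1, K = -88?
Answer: 2479828/59 ≈ 42031.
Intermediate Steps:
L(v) = -1/59 (L(v) = 1/(29 - 88) = 1/(-59) = -1/59)
(L((E + 7)²) + I) + 28607 = (-1/59 + 13424) + 28607 = 792015/59 + 28607 = 2479828/59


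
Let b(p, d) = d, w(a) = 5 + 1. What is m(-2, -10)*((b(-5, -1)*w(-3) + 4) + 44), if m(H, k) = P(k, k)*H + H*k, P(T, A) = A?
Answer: 1680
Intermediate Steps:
w(a) = 6
m(H, k) = 2*H*k (m(H, k) = k*H + H*k = H*k + H*k = 2*H*k)
m(-2, -10)*((b(-5, -1)*w(-3) + 4) + 44) = (2*(-2)*(-10))*((-1*6 + 4) + 44) = 40*((-6 + 4) + 44) = 40*(-2 + 44) = 40*42 = 1680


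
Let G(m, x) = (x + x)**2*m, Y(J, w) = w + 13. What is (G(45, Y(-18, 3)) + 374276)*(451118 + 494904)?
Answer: 397666023832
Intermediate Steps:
Y(J, w) = 13 + w
G(m, x) = 4*m*x**2 (G(m, x) = (2*x)**2*m = (4*x**2)*m = 4*m*x**2)
(G(45, Y(-18, 3)) + 374276)*(451118 + 494904) = (4*45*(13 + 3)**2 + 374276)*(451118 + 494904) = (4*45*16**2 + 374276)*946022 = (4*45*256 + 374276)*946022 = (46080 + 374276)*946022 = 420356*946022 = 397666023832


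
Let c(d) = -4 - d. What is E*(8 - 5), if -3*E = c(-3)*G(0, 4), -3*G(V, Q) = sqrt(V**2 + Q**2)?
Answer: -4/3 ≈ -1.3333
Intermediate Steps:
G(V, Q) = -sqrt(Q**2 + V**2)/3 (G(V, Q) = -sqrt(V**2 + Q**2)/3 = -sqrt(Q**2 + V**2)/3)
E = -4/9 (E = -(-4 - 1*(-3))*(-sqrt(4**2 + 0**2)/3)/3 = -(-4 + 3)*(-sqrt(16 + 0)/3)/3 = -(-1)*(-sqrt(16)/3)/3 = -(-1)*(-1/3*4)/3 = -(-1)*(-4)/(3*3) = -1/3*4/3 = -4/9 ≈ -0.44444)
E*(8 - 5) = -4*(8 - 5)/9 = -4/9*3 = -4/3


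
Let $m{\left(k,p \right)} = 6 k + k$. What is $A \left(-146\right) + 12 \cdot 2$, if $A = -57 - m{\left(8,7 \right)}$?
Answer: $16522$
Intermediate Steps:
$m{\left(k,p \right)} = 7 k$
$A = -113$ ($A = -57 - 7 \cdot 8 = -57 - 56 = -113$)
$A \left(-146\right) + 12 \cdot 2 = \left(-113\right) \left(-146\right) + 12 \cdot 2 = 16498 + 24 = 16522$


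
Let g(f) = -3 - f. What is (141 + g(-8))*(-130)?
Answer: -18980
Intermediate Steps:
(141 + g(-8))*(-130) = (141 + (-3 - 1*(-8)))*(-130) = (141 + (-3 + 8))*(-130) = (141 + 5)*(-130) = 146*(-130) = -18980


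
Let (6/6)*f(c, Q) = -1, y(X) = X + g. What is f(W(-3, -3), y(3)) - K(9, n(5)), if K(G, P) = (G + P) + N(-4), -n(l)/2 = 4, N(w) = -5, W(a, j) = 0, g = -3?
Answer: 3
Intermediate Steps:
y(X) = -3 + X (y(X) = X - 3 = -3 + X)
f(c, Q) = -1
n(l) = -8 (n(l) = -2*4 = -8)
K(G, P) = -5 + G + P (K(G, P) = (G + P) - 5 = -5 + G + P)
f(W(-3, -3), y(3)) - K(9, n(5)) = -1 - (-5 + 9 - 8) = -1 - 1*(-4) = -1 + 4 = 3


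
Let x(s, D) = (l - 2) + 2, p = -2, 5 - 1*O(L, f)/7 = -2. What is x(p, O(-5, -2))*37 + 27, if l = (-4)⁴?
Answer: 9499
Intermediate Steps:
l = 256
O(L, f) = 49 (O(L, f) = 35 - 7*(-2) = 35 + 14 = 49)
x(s, D) = 256 (x(s, D) = (256 - 2) + 2 = 254 + 2 = 256)
x(p, O(-5, -2))*37 + 27 = 256*37 + 27 = 9472 + 27 = 9499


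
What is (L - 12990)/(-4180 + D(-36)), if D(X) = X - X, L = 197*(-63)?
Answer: 25401/4180 ≈ 6.0768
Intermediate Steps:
L = -12411
D(X) = 0
(L - 12990)/(-4180 + D(-36)) = (-12411 - 12990)/(-4180 + 0) = -25401/(-4180) = -25401*(-1/4180) = 25401/4180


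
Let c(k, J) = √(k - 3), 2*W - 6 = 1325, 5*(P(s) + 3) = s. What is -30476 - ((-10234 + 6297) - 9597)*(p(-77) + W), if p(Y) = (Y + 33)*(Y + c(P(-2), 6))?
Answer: 54829593 - 2381984*I*√10/5 ≈ 5.483e+7 - 1.5065e+6*I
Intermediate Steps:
P(s) = -3 + s/5
W = 1331/2 (W = 3 + (½)*1325 = 3 + 1325/2 = 1331/2 ≈ 665.50)
c(k, J) = √(-3 + k)
p(Y) = (33 + Y)*(Y + 4*I*√10/5) (p(Y) = (Y + 33)*(Y + √(-3 + (-3 + (⅕)*(-2)))) = (33 + Y)*(Y + √(-3 + (-3 - ⅖))) = (33 + Y)*(Y + √(-3 - 17/5)) = (33 + Y)*(Y + √(-32/5)) = (33 + Y)*(Y + 4*I*√10/5))
-30476 - ((-10234 + 6297) - 9597)*(p(-77) + W) = -30476 - ((-10234 + 6297) - 9597)*(((-77)² + 33*(-77) + 132*I*√10/5 + (⅘)*I*(-77)*√10) + 1331/2) = -30476 - (-3937 - 9597)*((5929 - 2541 + 132*I*√10/5 - 308*I*√10/5) + 1331/2) = -30476 - (-13534)*((3388 - 176*I*√10/5) + 1331/2) = -30476 - (-13534)*(8107/2 - 176*I*√10/5) = -30476 - (-54860069 + 2381984*I*√10/5) = -30476 + (54860069 - 2381984*I*√10/5) = 54829593 - 2381984*I*√10/5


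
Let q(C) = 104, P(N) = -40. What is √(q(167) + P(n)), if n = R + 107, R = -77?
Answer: 8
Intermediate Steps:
n = 30 (n = -77 + 107 = 30)
√(q(167) + P(n)) = √(104 - 40) = √64 = 8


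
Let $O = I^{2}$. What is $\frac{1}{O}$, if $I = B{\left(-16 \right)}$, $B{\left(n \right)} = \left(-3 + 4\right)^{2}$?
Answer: $1$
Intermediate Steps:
$B{\left(n \right)} = 1$ ($B{\left(n \right)} = 1^{2} = 1$)
$I = 1$
$O = 1$ ($O = 1^{2} = 1$)
$\frac{1}{O} = 1^{-1} = 1$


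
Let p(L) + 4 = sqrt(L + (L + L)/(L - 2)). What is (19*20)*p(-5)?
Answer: -1520 + 1900*I*sqrt(7)/7 ≈ -1520.0 + 718.13*I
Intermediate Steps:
p(L) = -4 + sqrt(L + 2*L/(-2 + L)) (p(L) = -4 + sqrt(L + (L + L)/(L - 2)) = -4 + sqrt(L + (2*L)/(-2 + L)) = -4 + sqrt(L + 2*L/(-2 + L)))
(19*20)*p(-5) = (19*20)*(-4 + sqrt((-5)**2/(-2 - 5))) = 380*(-4 + sqrt(25/(-7))) = 380*(-4 + sqrt(25*(-1/7))) = 380*(-4 + sqrt(-25/7)) = 380*(-4 + 5*I*sqrt(7)/7) = -1520 + 1900*I*sqrt(7)/7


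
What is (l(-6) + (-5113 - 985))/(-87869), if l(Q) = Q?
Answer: 6104/87869 ≈ 0.069467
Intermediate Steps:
(l(-6) + (-5113 - 985))/(-87869) = (-6 + (-5113 - 985))/(-87869) = (-6 - 6098)*(-1/87869) = -6104*(-1/87869) = 6104/87869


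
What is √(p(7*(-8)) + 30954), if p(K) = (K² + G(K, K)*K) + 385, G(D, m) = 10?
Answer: √33915 ≈ 184.16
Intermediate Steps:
p(K) = 385 + K² + 10*K (p(K) = (K² + 10*K) + 385 = 385 + K² + 10*K)
√(p(7*(-8)) + 30954) = √((385 + (7*(-8))² + 10*(7*(-8))) + 30954) = √((385 + (-56)² + 10*(-56)) + 30954) = √((385 + 3136 - 560) + 30954) = √(2961 + 30954) = √33915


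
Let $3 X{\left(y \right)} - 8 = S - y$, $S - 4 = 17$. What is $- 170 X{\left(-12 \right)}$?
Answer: $- \frac{6970}{3} \approx -2323.3$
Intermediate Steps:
$S = 21$ ($S = 4 + 17 = 21$)
$X{\left(y \right)} = \frac{29}{3} - \frac{y}{3}$ ($X{\left(y \right)} = \frac{8}{3} + \frac{21 - y}{3} = \frac{8}{3} - \left(-7 + \frac{y}{3}\right) = \frac{29}{3} - \frac{y}{3}$)
$- 170 X{\left(-12 \right)} = - 170 \left(\frac{29}{3} - -4\right) = - 170 \left(\frac{29}{3} + 4\right) = \left(-170\right) \frac{41}{3} = - \frac{6970}{3}$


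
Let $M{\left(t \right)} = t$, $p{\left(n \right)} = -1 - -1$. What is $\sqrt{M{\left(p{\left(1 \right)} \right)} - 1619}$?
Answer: $i \sqrt{1619} \approx 40.237 i$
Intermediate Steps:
$p{\left(n \right)} = 0$ ($p{\left(n \right)} = -1 + 1 = 0$)
$\sqrt{M{\left(p{\left(1 \right)} \right)} - 1619} = \sqrt{0 - 1619} = \sqrt{-1619} = i \sqrt{1619}$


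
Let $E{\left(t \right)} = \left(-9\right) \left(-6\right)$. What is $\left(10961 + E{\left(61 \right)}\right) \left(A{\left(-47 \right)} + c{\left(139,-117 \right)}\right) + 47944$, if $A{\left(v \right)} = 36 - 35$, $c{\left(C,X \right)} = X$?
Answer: $-1229796$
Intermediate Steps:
$E{\left(t \right)} = 54$
$A{\left(v \right)} = 1$
$\left(10961 + E{\left(61 \right)}\right) \left(A{\left(-47 \right)} + c{\left(139,-117 \right)}\right) + 47944 = \left(10961 + 54\right) \left(1 - 117\right) + 47944 = 11015 \left(-116\right) + 47944 = -1277740 + 47944 = -1229796$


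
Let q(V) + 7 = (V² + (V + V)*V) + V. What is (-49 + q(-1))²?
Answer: 2916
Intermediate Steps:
q(V) = -7 + V + 3*V² (q(V) = -7 + ((V² + (V + V)*V) + V) = -7 + ((V² + (2*V)*V) + V) = -7 + ((V² + 2*V²) + V) = -7 + (3*V² + V) = -7 + (V + 3*V²) = -7 + V + 3*V²)
(-49 + q(-1))² = (-49 + (-7 - 1 + 3*(-1)²))² = (-49 + (-7 - 1 + 3*1))² = (-49 + (-7 - 1 + 3))² = (-49 - 5)² = (-54)² = 2916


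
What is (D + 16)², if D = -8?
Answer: 64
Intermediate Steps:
(D + 16)² = (-8 + 16)² = 8² = 64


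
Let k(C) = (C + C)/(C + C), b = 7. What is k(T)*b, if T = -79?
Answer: 7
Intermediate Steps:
k(C) = 1 (k(C) = (2*C)/((2*C)) = (2*C)*(1/(2*C)) = 1)
k(T)*b = 1*7 = 7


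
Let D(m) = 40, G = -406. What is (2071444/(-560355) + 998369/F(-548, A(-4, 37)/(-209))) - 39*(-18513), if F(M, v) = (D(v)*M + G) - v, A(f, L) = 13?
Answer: 1887693730193044006/2614684232955 ≈ 7.2196e+5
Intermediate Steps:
F(M, v) = -406 - v + 40*M (F(M, v) = (40*M - 406) - v = (-406 + 40*M) - v = -406 - v + 40*M)
(2071444/(-560355) + 998369/F(-548, A(-4, 37)/(-209))) - 39*(-18513) = (2071444/(-560355) + 998369/(-406 - 13/(-209) + 40*(-548))) - 39*(-18513) = (2071444*(-1/560355) + 998369/(-406 - 13*(-1)/209 - 21920)) + 722007 = (-2071444/560355 + 998369/(-406 - 1*(-13/209) - 21920)) + 722007 = (-2071444/560355 + 998369/(-406 + 13/209 - 21920)) + 722007 = (-2071444/560355 + 998369/(-4666121/209)) + 722007 = (-2071444/560355 + 998369*(-209/4666121)) + 722007 = (-2071444/560355 - 208659121/4666121) + 722007 = -126588790096679/2614684232955 + 722007 = 1887693730193044006/2614684232955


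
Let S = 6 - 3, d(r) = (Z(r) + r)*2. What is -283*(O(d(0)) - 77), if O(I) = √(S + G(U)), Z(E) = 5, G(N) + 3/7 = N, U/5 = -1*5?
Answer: 21791 - 283*I*√1099/7 ≈ 21791.0 - 1340.3*I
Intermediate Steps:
U = -25 (U = 5*(-1*5) = 5*(-5) = -25)
G(N) = -3/7 + N
d(r) = 10 + 2*r (d(r) = (5 + r)*2 = 10 + 2*r)
S = 3
O(I) = I*√1099/7 (O(I) = √(3 + (-3/7 - 25)) = √(3 - 178/7) = √(-157/7) = I*√1099/7)
-283*(O(d(0)) - 77) = -283*(I*√1099/7 - 77) = -283*(-77 + I*√1099/7) = 21791 - 283*I*√1099/7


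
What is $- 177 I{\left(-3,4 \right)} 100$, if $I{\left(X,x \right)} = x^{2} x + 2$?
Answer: $-1168200$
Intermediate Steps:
$I{\left(X,x \right)} = 2 + x^{3}$ ($I{\left(X,x \right)} = x^{3} + 2 = 2 + x^{3}$)
$- 177 I{\left(-3,4 \right)} 100 = - 177 \left(2 + 4^{3}\right) 100 = - 177 \left(2 + 64\right) 100 = \left(-177\right) 66 \cdot 100 = \left(-11682\right) 100 = -1168200$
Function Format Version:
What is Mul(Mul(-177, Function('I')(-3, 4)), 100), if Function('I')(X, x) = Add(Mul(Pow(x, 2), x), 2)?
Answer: -1168200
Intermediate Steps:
Function('I')(X, x) = Add(2, Pow(x, 3)) (Function('I')(X, x) = Add(Pow(x, 3), 2) = Add(2, Pow(x, 3)))
Mul(Mul(-177, Function('I')(-3, 4)), 100) = Mul(Mul(-177, Add(2, Pow(4, 3))), 100) = Mul(Mul(-177, Add(2, 64)), 100) = Mul(Mul(-177, 66), 100) = Mul(-11682, 100) = -1168200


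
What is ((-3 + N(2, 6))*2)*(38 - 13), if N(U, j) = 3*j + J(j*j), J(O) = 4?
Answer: 950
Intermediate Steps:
N(U, j) = 4 + 3*j (N(U, j) = 3*j + 4 = 4 + 3*j)
((-3 + N(2, 6))*2)*(38 - 13) = ((-3 + (4 + 3*6))*2)*(38 - 13) = ((-3 + (4 + 18))*2)*25 = ((-3 + 22)*2)*25 = (19*2)*25 = 38*25 = 950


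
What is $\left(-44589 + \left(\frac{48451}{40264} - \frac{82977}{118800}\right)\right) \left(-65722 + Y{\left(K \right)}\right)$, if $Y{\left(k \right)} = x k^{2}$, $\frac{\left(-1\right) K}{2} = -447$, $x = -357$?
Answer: $\frac{1268113753732666514039}{99653400} \approx 1.2725 \cdot 10^{13}$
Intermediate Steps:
$K = 894$ ($K = \left(-2\right) \left(-447\right) = 894$)
$Y{\left(k \right)} = - 357 k^{2}$
$\left(-44589 + \left(\frac{48451}{40264} - \frac{82977}{118800}\right)\right) \left(-65722 + Y{\left(K \right)}\right) = \left(-44589 + \left(\frac{48451}{40264} - \frac{82977}{118800}\right)\right) \left(-65722 - 357 \cdot 894^{2}\right) = \left(-44589 + \left(48451 \cdot \frac{1}{40264} - \frac{27659}{39600}\right)\right) \left(-65722 - 285327252\right) = \left(-44589 + \left(\frac{48451}{40264} - \frac{27659}{39600}\right)\right) \left(-65722 - 285327252\right) = \left(-44589 + \frac{100624703}{199306800}\right) \left(-285392974\right) = \left(- \frac{8886790280497}{199306800}\right) \left(-285392974\right) = \frac{1268113753732666514039}{99653400}$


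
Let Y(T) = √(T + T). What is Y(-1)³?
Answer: -2*I*√2 ≈ -2.8284*I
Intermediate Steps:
Y(T) = √2*√T (Y(T) = √(2*T) = √2*√T)
Y(-1)³ = (√2*√(-1))³ = (√2*I)³ = (I*√2)³ = -2*I*√2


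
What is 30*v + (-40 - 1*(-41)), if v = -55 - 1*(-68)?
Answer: 391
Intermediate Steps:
v = 13 (v = -55 + 68 = 13)
30*v + (-40 - 1*(-41)) = 30*13 + (-40 - 1*(-41)) = 390 + (-40 + 41) = 390 + 1 = 391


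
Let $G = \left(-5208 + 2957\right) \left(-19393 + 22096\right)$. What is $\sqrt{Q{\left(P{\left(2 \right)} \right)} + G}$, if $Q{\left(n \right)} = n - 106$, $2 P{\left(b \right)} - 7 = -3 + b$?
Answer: $2 i \sqrt{1521139} \approx 2466.7 i$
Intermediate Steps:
$P{\left(b \right)} = 2 + \frac{b}{2}$ ($P{\left(b \right)} = \frac{7}{2} + \frac{-3 + b}{2} = \frac{7}{2} + \left(- \frac{3}{2} + \frac{b}{2}\right) = 2 + \frac{b}{2}$)
$Q{\left(n \right)} = -106 + n$ ($Q{\left(n \right)} = n - 106 = -106 + n$)
$G = -6084453$ ($G = \left(-2251\right) 2703 = -6084453$)
$\sqrt{Q{\left(P{\left(2 \right)} \right)} + G} = \sqrt{\left(-106 + \left(2 + \frac{1}{2} \cdot 2\right)\right) - 6084453} = \sqrt{\left(-106 + \left(2 + 1\right)\right) - 6084453} = \sqrt{\left(-106 + 3\right) - 6084453} = \sqrt{-103 - 6084453} = \sqrt{-6084556} = 2 i \sqrt{1521139}$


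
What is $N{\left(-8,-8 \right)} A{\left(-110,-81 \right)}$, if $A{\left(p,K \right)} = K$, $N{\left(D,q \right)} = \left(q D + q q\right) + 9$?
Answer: $-11097$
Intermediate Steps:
$N{\left(D,q \right)} = 9 + q^{2} + D q$ ($N{\left(D,q \right)} = \left(D q + q^{2}\right) + 9 = \left(q^{2} + D q\right) + 9 = 9 + q^{2} + D q$)
$N{\left(-8,-8 \right)} A{\left(-110,-81 \right)} = \left(9 + \left(-8\right)^{2} - -64\right) \left(-81\right) = \left(9 + 64 + 64\right) \left(-81\right) = 137 \left(-81\right) = -11097$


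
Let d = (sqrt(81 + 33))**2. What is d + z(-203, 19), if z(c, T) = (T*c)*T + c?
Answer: -73372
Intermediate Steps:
d = 114 (d = (sqrt(114))**2 = 114)
z(c, T) = c + c*T**2 (z(c, T) = c*T**2 + c = c + c*T**2)
d + z(-203, 19) = 114 - 203*(1 + 19**2) = 114 - 203*(1 + 361) = 114 - 203*362 = 114 - 73486 = -73372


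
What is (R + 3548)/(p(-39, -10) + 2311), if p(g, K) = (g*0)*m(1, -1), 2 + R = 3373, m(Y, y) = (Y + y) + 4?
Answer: 6919/2311 ≈ 2.9939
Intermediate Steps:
m(Y, y) = 4 + Y + y
R = 3371 (R = -2 + 3373 = 3371)
p(g, K) = 0 (p(g, K) = (g*0)*(4 + 1 - 1) = 0*4 = 0)
(R + 3548)/(p(-39, -10) + 2311) = (3371 + 3548)/(0 + 2311) = 6919/2311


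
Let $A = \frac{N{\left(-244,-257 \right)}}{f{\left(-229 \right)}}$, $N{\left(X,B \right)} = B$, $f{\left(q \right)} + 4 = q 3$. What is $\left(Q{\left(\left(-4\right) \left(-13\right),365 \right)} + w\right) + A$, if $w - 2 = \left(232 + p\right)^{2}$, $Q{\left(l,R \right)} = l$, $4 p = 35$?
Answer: $\frac{641413115}{11056} \approx 58015.0$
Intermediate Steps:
$f{\left(q \right)} = -4 + 3 q$ ($f{\left(q \right)} = -4 + q 3 = -4 + 3 q$)
$p = \frac{35}{4}$ ($p = \frac{1}{4} \cdot 35 = \frac{35}{4} \approx 8.75$)
$w = \frac{927401}{16}$ ($w = 2 + \left(232 + \frac{35}{4}\right)^{2} = 2 + \left(\frac{963}{4}\right)^{2} = 2 + \frac{927369}{16} = \frac{927401}{16} \approx 57963.0$)
$A = \frac{257}{691}$ ($A = - \frac{257}{-4 + 3 \left(-229\right)} = - \frac{257}{-4 - 687} = - \frac{257}{-691} = \left(-257\right) \left(- \frac{1}{691}\right) = \frac{257}{691} \approx 0.37192$)
$\left(Q{\left(\left(-4\right) \left(-13\right),365 \right)} + w\right) + A = \left(\left(-4\right) \left(-13\right) + \frac{927401}{16}\right) + \frac{257}{691} = \left(52 + \frac{927401}{16}\right) + \frac{257}{691} = \frac{928233}{16} + \frac{257}{691} = \frac{641413115}{11056}$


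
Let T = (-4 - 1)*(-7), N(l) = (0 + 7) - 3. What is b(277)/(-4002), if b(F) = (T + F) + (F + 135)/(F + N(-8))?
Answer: -44042/562281 ≈ -0.078327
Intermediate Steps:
N(l) = 4 (N(l) = 7 - 3 = 4)
T = 35 (T = -5*(-7) = 35)
b(F) = 35 + F + (135 + F)/(4 + F) (b(F) = (35 + F) + (F + 135)/(F + 4) = (35 + F) + (135 + F)/(4 + F) = 35 + F + (135 + F)/(4 + F))
b(277)/(-4002) = ((275 + 277**2 + 40*277)/(4 + 277))/(-4002) = ((275 + 76729 + 11080)/281)*(-1/4002) = ((1/281)*88084)*(-1/4002) = (88084/281)*(-1/4002) = -44042/562281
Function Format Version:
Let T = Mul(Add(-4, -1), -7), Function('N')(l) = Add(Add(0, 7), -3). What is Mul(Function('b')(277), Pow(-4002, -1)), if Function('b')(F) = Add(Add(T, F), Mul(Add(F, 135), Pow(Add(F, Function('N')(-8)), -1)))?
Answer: Rational(-44042, 562281) ≈ -0.078327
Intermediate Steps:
Function('N')(l) = 4 (Function('N')(l) = Add(7, -3) = 4)
T = 35 (T = Mul(-5, -7) = 35)
Function('b')(F) = Add(35, F, Mul(Pow(Add(4, F), -1), Add(135, F))) (Function('b')(F) = Add(Add(35, F), Mul(Add(F, 135), Pow(Add(F, 4), -1))) = Add(Add(35, F), Mul(Add(135, F), Pow(Add(4, F), -1))) = Add(Add(35, F), Mul(Pow(Add(4, F), -1), Add(135, F))) = Add(35, F, Mul(Pow(Add(4, F), -1), Add(135, F))))
Mul(Function('b')(277), Pow(-4002, -1)) = Mul(Mul(Pow(Add(4, 277), -1), Add(275, Pow(277, 2), Mul(40, 277))), Pow(-4002, -1)) = Mul(Mul(Pow(281, -1), Add(275, 76729, 11080)), Rational(-1, 4002)) = Mul(Mul(Rational(1, 281), 88084), Rational(-1, 4002)) = Mul(Rational(88084, 281), Rational(-1, 4002)) = Rational(-44042, 562281)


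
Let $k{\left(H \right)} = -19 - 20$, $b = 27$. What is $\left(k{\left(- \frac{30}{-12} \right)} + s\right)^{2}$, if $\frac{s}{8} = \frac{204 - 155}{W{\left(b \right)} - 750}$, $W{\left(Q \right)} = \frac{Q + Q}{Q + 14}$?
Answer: $\frac{22998329104}{14722569} \approx 1562.1$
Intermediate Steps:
$W{\left(Q \right)} = \frac{2 Q}{14 + Q}$
$k{\left(H \right)} = -39$ ($k{\left(H \right)} = -19 - 20 = -39$)
$s = - \frac{2009}{3837}$ ($s = 8 \frac{204 - 155}{2 \cdot 27 \frac{1}{14 + 27} - 750} = 8 \frac{49}{2 \cdot 27 \cdot \frac{1}{41} - 750} = 8 \frac{49}{\frac{54}{41} - 750} = 8 \frac{49}{- \frac{30696}{41}} = 8 \cdot 49 \left(- \frac{41}{30696}\right) = 8 \left(- \frac{2009}{30696}\right) = - \frac{2009}{3837} \approx -0.52359$)
$\left(k{\left(- \frac{30}{-12} \right)} + s\right)^{2} = \left(-39 - \frac{2009}{3837}\right)^{2} = \left(- \frac{151652}{3837}\right)^{2} = \frac{22998329104}{14722569}$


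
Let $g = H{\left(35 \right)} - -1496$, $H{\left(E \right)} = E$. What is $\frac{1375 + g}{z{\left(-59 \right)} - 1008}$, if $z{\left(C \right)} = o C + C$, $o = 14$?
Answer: $- \frac{2906}{1893} \approx -1.5351$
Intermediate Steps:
$g = 1531$ ($g = 35 - -1496 = 35 + 1496 = 1531$)
$z{\left(C \right)} = 15 C$ ($z{\left(C \right)} = 14 C + C = 15 C$)
$\frac{1375 + g}{z{\left(-59 \right)} - 1008} = \frac{1375 + 1531}{15 \left(-59\right) - 1008} = \frac{2906}{-885 - 1008} = \frac{2906}{-1893} = 2906 \left(- \frac{1}{1893}\right) = - \frac{2906}{1893}$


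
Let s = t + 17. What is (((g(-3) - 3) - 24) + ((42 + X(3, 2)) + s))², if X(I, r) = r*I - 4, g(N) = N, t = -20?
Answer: 121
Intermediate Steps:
X(I, r) = -4 + I*r (X(I, r) = I*r - 4 = -4 + I*r)
s = -3 (s = -20 + 17 = -3)
(((g(-3) - 3) - 24) + ((42 + X(3, 2)) + s))² = (((-3 - 3) - 24) + ((42 + (-4 + 3*2)) - 3))² = ((-6 - 24) + ((42 + (-4 + 6)) - 3))² = (-30 + ((42 + 2) - 3))² = (-30 + (44 - 3))² = (-30 + 41)² = 11² = 121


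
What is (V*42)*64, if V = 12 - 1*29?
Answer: -45696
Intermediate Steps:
V = -17 (V = 12 - 29 = -17)
(V*42)*64 = -17*42*64 = -714*64 = -45696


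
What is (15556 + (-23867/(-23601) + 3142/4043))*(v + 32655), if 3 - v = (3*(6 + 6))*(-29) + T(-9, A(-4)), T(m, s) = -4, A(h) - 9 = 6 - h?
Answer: 50036764977176686/95418843 ≈ 5.2439e+8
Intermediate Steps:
A(h) = 15 - h (A(h) = 9 + (6 - h) = 15 - h)
v = 1051 (v = 3 - ((3*(6 + 6))*(-29) - 4) = 3 - ((3*12)*(-29) - 4) = 3 - (36*(-29) - 4) = 3 - (-1044 - 4) = 3 - 1*(-1048) = 3 + 1048 = 1051)
(15556 + (-23867/(-23601) + 3142/4043))*(v + 32655) = (15556 + (-23867/(-23601) + 3142/4043))*(1051 + 32655) = (15556 + (-23867*(-1/23601) + 3142*(1/4043)))*33706 = (15556 + (23867/23601 + 3142/4043))*33706 = (15556 + 170648623/95418843)*33706 = (1484506170331/95418843)*33706 = 50036764977176686/95418843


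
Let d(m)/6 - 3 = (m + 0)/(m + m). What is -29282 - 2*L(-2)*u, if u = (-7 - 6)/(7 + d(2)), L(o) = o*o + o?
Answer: -204961/7 ≈ -29280.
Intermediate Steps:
d(m) = 21 (d(m) = 18 + 6*((m + 0)/(m + m)) = 18 + 6*(m/((2*m))) = 18 + 6*(m*(1/(2*m))) = 18 + 6*(½) = 18 + 3 = 21)
L(o) = o + o² (L(o) = o² + o = o + o²)
u = -13/28 (u = (-7 - 6)/(7 + 21) = -13/28 ≈ -0.46429)
-29282 - 2*L(-2)*u = -29282 - 2*(-2*(1 - 2))*(-13)/28 = -29282 - 2*(-2*(-1))*(-13)/28 = -29282 - 2*2*(-13)/28 = -29282 - 4*(-13)/28 = -29282 - 1*(-13/7) = -29282 + 13/7 = -204961/7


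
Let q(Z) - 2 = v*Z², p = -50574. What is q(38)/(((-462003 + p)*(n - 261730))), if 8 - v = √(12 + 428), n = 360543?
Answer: -11554/50649271101 + 2888*√110/50649271101 ≈ 3.6991e-7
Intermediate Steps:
v = 8 - 2*√110 (v = 8 - √(12 + 428) = 8 - √440 = 8 - 2*√110 ≈ -12.976)
q(Z) = 2 + Z²*(8 - 2*√110) (q(Z) = 2 + (8 - 2*√110)*Z² = 2 + Z²*(8 - 2*√110))
q(38)/(((-462003 + p)*(n - 261730))) = (2 + 2*38²*(4 - √110))/(((-462003 - 50574)*(360543 - 261730))) = (2 + 2*1444*(4 - √110))/((-512577*98813)) = (2 + (11552 - 2888*√110))/(-50649271101) = (11554 - 2888*√110)*(-1/50649271101) = -11554/50649271101 + 2888*√110/50649271101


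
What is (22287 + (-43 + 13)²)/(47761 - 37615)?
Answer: 7729/3382 ≈ 2.2853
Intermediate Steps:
(22287 + (-43 + 13)²)/(47761 - 37615) = (22287 + (-30)²)/10146 = (22287 + 900)*(1/10146) = 23187*(1/10146) = 7729/3382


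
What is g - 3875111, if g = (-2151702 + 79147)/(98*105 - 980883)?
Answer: -3761153538268/970593 ≈ -3.8751e+6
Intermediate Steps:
g = 2072555/970593 (g = -2072555/(10290 - 980883) = -2072555/(-970593) = -2072555*(-1/970593) = 2072555/970593 ≈ 2.1353)
g - 3875111 = 2072555/970593 - 3875111 = -3761153538268/970593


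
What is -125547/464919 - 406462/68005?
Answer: -9405225253/1505562695 ≈ -6.2470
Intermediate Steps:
-125547/464919 - 406462/68005 = -125547*1/464919 - 406462*1/68005 = -41849/154973 - 58066/9715 = -9405225253/1505562695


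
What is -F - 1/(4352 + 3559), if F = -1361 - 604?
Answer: 15545114/7911 ≈ 1965.0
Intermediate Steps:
F = -1965
-F - 1/(4352 + 3559) = -1*(-1965) - 1/(4352 + 3559) = 1965 - 1/7911 = 15545114/7911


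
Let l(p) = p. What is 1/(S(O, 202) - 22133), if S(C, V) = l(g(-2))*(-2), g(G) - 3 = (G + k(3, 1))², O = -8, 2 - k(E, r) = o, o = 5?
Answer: -1/22189 ≈ -4.5067e-5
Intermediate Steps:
k(E, r) = -3 (k(E, r) = 2 - 1*5 = 2 - 5 = -3)
g(G) = 3 + (-3 + G)² (g(G) = 3 + (G - 3)² = 3 + (-3 + G)²)
S(C, V) = -56 (S(C, V) = (3 + (-3 - 2)²)*(-2) = (3 + (-5)²)*(-2) = (3 + 25)*(-2) = 28*(-2) = -56)
1/(S(O, 202) - 22133) = 1/(-56 - 22133) = 1/(-22189) = -1/22189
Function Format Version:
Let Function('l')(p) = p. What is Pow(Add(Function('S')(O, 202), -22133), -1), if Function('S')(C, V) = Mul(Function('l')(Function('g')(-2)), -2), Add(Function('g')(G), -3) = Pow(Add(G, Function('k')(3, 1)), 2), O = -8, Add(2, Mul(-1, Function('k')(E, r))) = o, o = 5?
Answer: Rational(-1, 22189) ≈ -4.5067e-5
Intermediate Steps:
Function('k')(E, r) = -3 (Function('k')(E, r) = Add(2, Mul(-1, 5)) = Add(2, -5) = -3)
Function('g')(G) = Add(3, Pow(Add(-3, G), 2)) (Function('g')(G) = Add(3, Pow(Add(G, -3), 2)) = Add(3, Pow(Add(-3, G), 2)))
Function('S')(C, V) = -56 (Function('S')(C, V) = Mul(Add(3, Pow(Add(-3, -2), 2)), -2) = Mul(Add(3, Pow(-5, 2)), -2) = Mul(Add(3, 25), -2) = Mul(28, -2) = -56)
Pow(Add(Function('S')(O, 202), -22133), -1) = Pow(Add(-56, -22133), -1) = Pow(-22189, -1) = Rational(-1, 22189)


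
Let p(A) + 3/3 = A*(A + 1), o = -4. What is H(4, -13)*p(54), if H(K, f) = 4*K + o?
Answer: 35628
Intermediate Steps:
H(K, f) = -4 + 4*K (H(K, f) = 4*K - 4 = -4 + 4*K)
p(A) = -1 + A*(1 + A) (p(A) = -1 + A*(A + 1) = -1 + A*(1 + A))
H(4, -13)*p(54) = (-4 + 4*4)*(-1 + 54 + 54**2) = (-4 + 16)*(-1 + 54 + 2916) = 12*2969 = 35628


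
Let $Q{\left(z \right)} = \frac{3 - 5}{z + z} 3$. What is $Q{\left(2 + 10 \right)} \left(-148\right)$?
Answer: $37$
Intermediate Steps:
$Q{\left(z \right)} = - \frac{3}{z}$ ($Q{\left(z \right)} = - \frac{2}{2 z} 3 = - 2 \frac{1}{2 z} 3 = - \frac{1}{z} 3 = - \frac{3}{z}$)
$Q{\left(2 + 10 \right)} \left(-148\right) = - \frac{3}{2 + 10} \left(-148\right) = - \frac{3}{12} \left(-148\right) = \left(-3\right) \frac{1}{12} \left(-148\right) = \left(- \frac{1}{4}\right) \left(-148\right) = 37$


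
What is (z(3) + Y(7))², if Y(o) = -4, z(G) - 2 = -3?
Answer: 25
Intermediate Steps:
z(G) = -1 (z(G) = 2 - 3 = -1)
(z(3) + Y(7))² = (-1 - 4)² = (-5)² = 25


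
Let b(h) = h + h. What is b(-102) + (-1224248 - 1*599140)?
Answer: -1823592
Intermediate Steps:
b(h) = 2*h
b(-102) + (-1224248 - 1*599140) = 2*(-102) + (-1224248 - 1*599140) = -204 + (-1224248 - 599140) = -204 - 1823388 = -1823592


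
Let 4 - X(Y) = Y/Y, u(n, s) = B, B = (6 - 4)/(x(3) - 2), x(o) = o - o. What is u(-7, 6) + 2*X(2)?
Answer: 5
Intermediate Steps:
x(o) = 0
B = -1 (B = (6 - 4)/(0 - 2) = 2/(-2) = 2*(-½) = -1)
u(n, s) = -1
X(Y) = 3 (X(Y) = 4 - Y/Y = 4 - 1*1 = 4 - 1 = 3)
u(-7, 6) + 2*X(2) = -1 + 2*3 = -1 + 6 = 5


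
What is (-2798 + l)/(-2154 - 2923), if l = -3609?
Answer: 6407/5077 ≈ 1.2620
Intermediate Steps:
(-2798 + l)/(-2154 - 2923) = (-2798 - 3609)/(-2154 - 2923) = -6407/(-5077) = -6407*(-1/5077) = 6407/5077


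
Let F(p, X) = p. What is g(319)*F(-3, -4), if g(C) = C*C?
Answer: -305283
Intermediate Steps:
g(C) = C²
g(319)*F(-3, -4) = 319²*(-3) = 101761*(-3) = -305283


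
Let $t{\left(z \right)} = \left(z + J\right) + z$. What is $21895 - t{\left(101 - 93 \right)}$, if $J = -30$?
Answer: $21909$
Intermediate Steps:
$t{\left(z \right)} = -30 + 2 z$ ($t{\left(z \right)} = \left(z - 30\right) + z = \left(-30 + z\right) + z = -30 + 2 z$)
$21895 - t{\left(101 - 93 \right)} = 21895 - \left(-30 + 2 \left(101 - 93\right)\right) = 21895 - \left(-30 + 2 \cdot 8\right) = 21895 - \left(-30 + 16\right) = 21895 - -14 = 21895 + 14 = 21909$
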